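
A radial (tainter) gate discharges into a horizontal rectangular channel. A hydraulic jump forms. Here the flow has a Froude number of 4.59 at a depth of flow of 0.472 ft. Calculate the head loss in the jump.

ΔE = 2.47 ft

Fr₁ = 4.59 (given).
By Bélanger, y₂/y₁ = ½[√(1 + 8Fr₁²) − 1] = ½[√169.5 − 1] = 6.01.
y₂ = 6.01 × 0.472 = 2.84 ft.
V₁ = Fr₁·√(g·y₁) = 4.59×√(32.2×0.472) = 17.9 ft/s; q = V₁·y₁ = 8.45 ft²/s. V₂ = q/y₂ = 8.45/2.84 = 2.98 ft/s. E₁ = y₁ + V₁²/2g = 5.44 ft; E₂ = y₂ + V₂²/2g = 2.97 ft. ΔE = E₁ − E₂ = 2.47 ft.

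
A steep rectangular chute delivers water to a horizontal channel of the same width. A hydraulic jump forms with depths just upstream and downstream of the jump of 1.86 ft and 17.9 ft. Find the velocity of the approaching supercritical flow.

V₁ = 55.3 ft/s

For a rectangular channel the momentum equation gives q² = ½·g·y₁·y₂·(y₁ + y₂) = ½×32.2×1.86×17.9×19.8 = 10592.
q = √10592 = 103 ft²/s.
V₁ = q/y₁ = 103/1.86 = 55.3 ft/s.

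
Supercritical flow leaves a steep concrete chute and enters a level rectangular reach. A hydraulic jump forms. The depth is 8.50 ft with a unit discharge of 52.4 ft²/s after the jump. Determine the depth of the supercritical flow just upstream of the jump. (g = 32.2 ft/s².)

y₁ = 1.92 ft

V₂ = q/y₂ = 52.4/8.50 = 6.16 ft/s; Fr₂ = V₂/√(g·y₂) = 0.373.
Since the conjugate-depth ratio holds either way, y₁/y₂ = ½[√(1 + 8Fr₂²) − 1] = ½[√2.111 − 1] = 0.226.
y₁ = 0.226 × 8.50 = 1.92 ft.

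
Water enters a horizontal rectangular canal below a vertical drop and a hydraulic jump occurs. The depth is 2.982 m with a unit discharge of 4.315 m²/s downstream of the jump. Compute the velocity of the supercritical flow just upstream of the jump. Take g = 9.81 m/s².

V₁ = 11.39 m/s

V₂ = q/y₂ = 4.315/2.982 = 1.447 m/s; Fr₂ = V₂/√(g·y₂) = 0.2675.
The Bélanger relation is symmetric: y₁/y₂ = ½[√(1 + 8Fr₂²) − 1] = ½[√1.5726 − 1] = 0.1270.
y₁ = 0.1270 × 2.982 = 0.3788 m.
V₁ = q/y₁ = 4.315/0.3788 = 11.39 m/s.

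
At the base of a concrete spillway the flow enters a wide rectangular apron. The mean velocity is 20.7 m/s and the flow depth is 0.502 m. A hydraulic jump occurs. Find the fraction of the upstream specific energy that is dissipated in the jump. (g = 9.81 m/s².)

Fr₁ = V₁/√(g·y₁) = 20.7/√(9.81×0.502) = 9.33.
Bélanger equation: y₂/y₁ = ½[√(1 + 8Fr₁²) − 1] = ½[√697.1 − 1] = 12.7.
y₂ = 12.7 × 0.502 = 6.38 m.
E₁ = y₁ + V₁²/2g = 22.3 m. ΔE = (y₂ − y₁)³/(4y₁y₂) = 15.8 m. ΔE/E₁ = 15.8/22.3 = 0.709.

ΔE/E₁ = 0.709 (70.9%)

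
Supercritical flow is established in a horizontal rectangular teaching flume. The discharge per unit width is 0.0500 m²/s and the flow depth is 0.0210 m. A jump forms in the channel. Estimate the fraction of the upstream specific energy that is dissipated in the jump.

V₁ = q/y₁ = 0.0500/0.0210 = 2.38 m/s. Fr₁ = V₁/√(g·y₁) = 2.38/√(9.81×0.0210) = 5.25.
Conjugate-depth relation: y₂/y₁ = ½[√(1 + 8Fr₁²) − 1] = ½[√221.1 − 1] = 6.94.
y₂ = 6.94 × 0.0210 = 0.146 m.
E₁ = y₁ + V₁²/2g = 0.310 m. ΔE = (y₂ − y₁)³/(4y₁y₂) = 0.158 m. ΔE/E₁ = 0.158/0.310 = 0.511.

ΔE/E₁ = 0.511 (51.1%)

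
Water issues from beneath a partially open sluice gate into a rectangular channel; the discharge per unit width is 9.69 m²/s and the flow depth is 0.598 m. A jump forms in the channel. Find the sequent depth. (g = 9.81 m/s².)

V₁ = q/y₁ = 9.69/0.598 = 16.2 m/s. Fr₁ = V₁/√(g·y₁) = 16.2/√(9.81×0.598) = 6.69.
From the momentum equation for a rectangular channel, y₂/y₁ = ½[√(1 + 8Fr₁²) − 1] = ½[√359.1 − 1] = 8.97.
y₂ = 8.97 × 0.598 = 5.37 m.

y₂ = 5.37 m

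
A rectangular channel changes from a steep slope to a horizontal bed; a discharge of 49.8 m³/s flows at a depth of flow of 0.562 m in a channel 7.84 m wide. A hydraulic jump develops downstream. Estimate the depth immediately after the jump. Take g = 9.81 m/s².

y₂ = 3.56 m

q = Q/b = 49.8/7.84 = 6.35 m²/s; V₁ = q/y₁ = 11.3 m/s. Fr₁ = V₁/√(g·y₁) = 4.81.
From the momentum equation for a rectangular channel, y₂/y₁ = ½[√(1 + 8Fr₁²) − 1] = ½[√186.4 − 1] = 6.33.
y₂ = 6.33 × 0.562 = 3.56 m.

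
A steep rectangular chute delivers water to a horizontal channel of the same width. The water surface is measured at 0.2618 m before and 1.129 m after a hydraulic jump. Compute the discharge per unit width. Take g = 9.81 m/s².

q = 1.420 m²/s

For a rectangular channel the momentum equation gives q² = ½·g·y₁·y₂·(y₁ + y₂) = ½×9.81×0.2618×1.129×1.391 = 2.016.
q = √2.016 = 1.420 m²/s.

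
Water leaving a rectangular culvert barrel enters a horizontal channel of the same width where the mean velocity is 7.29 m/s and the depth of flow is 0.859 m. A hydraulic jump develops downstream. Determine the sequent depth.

Fr₁ = V₁/√(g·y₁) = 7.29/√(9.81×0.859) = 2.51.
Conjugate-depth relation: y₂/y₁ = ½[√(1 + 8Fr₁²) − 1] = ½[√51.45 − 1] = 3.09.
y₂ = 3.09 × 0.859 = 2.65 m.

y₂ = 2.65 m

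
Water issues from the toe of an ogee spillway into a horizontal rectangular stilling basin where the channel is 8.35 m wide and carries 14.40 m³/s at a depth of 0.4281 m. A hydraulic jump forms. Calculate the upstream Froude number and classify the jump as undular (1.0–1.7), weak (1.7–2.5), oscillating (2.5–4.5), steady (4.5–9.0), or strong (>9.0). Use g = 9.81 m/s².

q = Q/b = 14.40/8.35 = 1.725 m²/s; V₁ = q/y₁ = 4.028 m/s. Fr₁ = V₁/√(g·y₁) = 1.966.
Fr₁ = 1.966 lies in the weak range.

Fr₁ = 1.966; weak jump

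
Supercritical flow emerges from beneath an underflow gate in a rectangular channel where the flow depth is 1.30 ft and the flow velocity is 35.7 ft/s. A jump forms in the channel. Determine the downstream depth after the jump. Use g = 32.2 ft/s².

Fr₁ = V₁/√(g·y₁) = 35.7/√(32.2×1.30) = 5.52.
Bélanger equation: y₂/y₁ = ½[√(1 + 8Fr₁²) − 1] = ½[√244.6 − 1] = 7.32.
y₂ = 7.32 × 1.30 = 9.52 ft.

y₂ = 9.52 ft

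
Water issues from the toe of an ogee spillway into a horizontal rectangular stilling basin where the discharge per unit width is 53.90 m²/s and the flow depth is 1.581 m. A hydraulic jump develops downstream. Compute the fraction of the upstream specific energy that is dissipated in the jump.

V₁ = q/y₁ = 53.90/1.581 = 34.09 m/s. Fr₁ = V₁/√(g·y₁) = 34.09/√(9.81×1.581) = 8.657.
By Bélanger, y₂/y₁ = ½[√(1 + 8Fr₁²) − 1] = ½[√600.52 − 1] = 11.75.
y₂ = 11.75 × 1.581 = 18.58 m.
E₁ = y₁ + V₁²/2g = 60.82 m. ΔE = (y₂ − y₁)³/(4y₁y₂) = 41.81 m. ΔE/E₁ = 41.81/60.82 = 0.687.

ΔE/E₁ = 0.687 (68.7%)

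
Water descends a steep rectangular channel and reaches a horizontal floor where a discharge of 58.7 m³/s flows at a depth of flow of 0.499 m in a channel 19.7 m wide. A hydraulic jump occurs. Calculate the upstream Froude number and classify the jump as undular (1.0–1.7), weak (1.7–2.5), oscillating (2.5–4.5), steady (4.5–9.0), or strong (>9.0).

Fr₁ = 2.70; oscillating jump

q = Q/b = 58.7/19.7 = 2.98 m²/s; V₁ = q/y₁ = 5.97 m/s. Fr₁ = V₁/√(g·y₁) = 2.70.
Fr₁ = 2.70 lies in the oscillating range.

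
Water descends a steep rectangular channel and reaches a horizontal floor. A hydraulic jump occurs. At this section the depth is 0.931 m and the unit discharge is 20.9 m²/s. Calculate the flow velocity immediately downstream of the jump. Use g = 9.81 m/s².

V₂ = 2.24 m/s

V₁ = q/y₁ = 20.9/0.931 = 22.4 m/s. Fr₁ = V₁/√(g·y₁) = 22.4/√(9.81×0.931) = 7.43.
Bélanger equation: y₂/y₁ = ½[√(1 + 8Fr₁²) − 1] = ½[√442.4 − 1] = 10.0.
y₂ = 10.0 × 0.931 = 9.33 m.
V₂ = q/y₂ = 20.9/9.33 = 2.24 m/s.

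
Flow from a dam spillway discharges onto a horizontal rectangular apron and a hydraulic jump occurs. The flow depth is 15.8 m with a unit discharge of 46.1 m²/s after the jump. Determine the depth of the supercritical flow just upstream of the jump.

V₂ = q/y₂ = 46.1/15.8 = 2.92 m/s; Fr₂ = V₂/√(g·y₂) = 0.234.
Applying the sequent-depth relation in reverse, y₁/y₂ = ½[√(1 + 8Fr₂²) − 1] = ½[√1.439 − 1] = 0.0999.
y₁ = 0.0999 × 15.8 = 1.58 m.

y₁ = 1.58 m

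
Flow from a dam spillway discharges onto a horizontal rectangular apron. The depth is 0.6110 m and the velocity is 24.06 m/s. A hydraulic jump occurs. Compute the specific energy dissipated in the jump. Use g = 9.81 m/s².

Fr₁ = V₁/√(g·y₁) = 24.06/√(9.81×0.6110) = 9.827.
From the momentum equation for a rectangular channel, y₂/y₁ = ½[√(1 + 8Fr₁²) − 1] = ½[√773.63 − 1] = 13.41.
y₂ = 13.41 × 0.6110 = 8.192 m.
Head loss: ΔE = (y₂ − y₁)³/(4y₁y₂) = (8.192 − 0.6110)³/(4×0.6110×8.192) = 435.6/20.02 = 21.76 m.

ΔE = 21.76 m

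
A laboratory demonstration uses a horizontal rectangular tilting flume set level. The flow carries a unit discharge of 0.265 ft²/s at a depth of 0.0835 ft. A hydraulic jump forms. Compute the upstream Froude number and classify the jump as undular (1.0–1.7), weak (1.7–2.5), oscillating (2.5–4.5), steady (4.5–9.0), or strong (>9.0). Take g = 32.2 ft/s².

Fr₁ = 1.94; weak jump

V₁ = q/y₁ = 0.265/0.0835 = 3.17 ft/s. Fr₁ = V₁/√(g·y₁) = 3.17/√(32.2×0.0835) = 1.94.
Fr₁ = 1.94 lies in the weak range.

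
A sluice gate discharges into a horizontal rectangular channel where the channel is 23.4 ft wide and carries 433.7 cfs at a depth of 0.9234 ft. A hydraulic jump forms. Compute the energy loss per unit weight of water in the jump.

q = Q/b = 433.7/23.4 = 18.53 ft²/s; V₁ = q/y₁ = 20.07 ft/s. Fr₁ = V₁/√(g·y₁) = 3.681.
Conjugate-depth relation: y₂/y₁ = ½[√(1 + 8Fr₁²) − 1] = ½[√109.40 − 1] = 4.730.
y₂ = 4.730 × 0.9234 = 4.367 ft.
V₂ = q/y₂ = 18.53/4.367 = 4.244 ft/s. E₁ = y₁ + V₁²/2g = 7.179 ft; E₂ = y₂ + V₂²/2g = 4.647 ft. ΔE = E₁ − E₂ = 2.532 ft.

ΔE = 2.532 ft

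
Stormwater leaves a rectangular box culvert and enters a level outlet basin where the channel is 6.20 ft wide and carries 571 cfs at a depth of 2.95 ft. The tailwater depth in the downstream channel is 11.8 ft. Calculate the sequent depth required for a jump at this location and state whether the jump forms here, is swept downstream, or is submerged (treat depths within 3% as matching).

q = Q/b = 571/6.20 = 92.1 ft²/s; V₁ = q/y₁ = 31.2 ft/s. Fr₁ = V₁/√(g·y₁) = 3.20.
Conjugate-depth relation: y₂/y₁ = ½[√(1 + 8Fr₁²) − 1] = ½[√83.08 − 1] = 4.06.
y₂ = 4.06 × 2.95 = 12.0 ft.
Tailwater y_tw = 11.8 ft: y_tw ≈ y₂, so the jump forms here.

y₂ = 12.0 ft; the jump forms here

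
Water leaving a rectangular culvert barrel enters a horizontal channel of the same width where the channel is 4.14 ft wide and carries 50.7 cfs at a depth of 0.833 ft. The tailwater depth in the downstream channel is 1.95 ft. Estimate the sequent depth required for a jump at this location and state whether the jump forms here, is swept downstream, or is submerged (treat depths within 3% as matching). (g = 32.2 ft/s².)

y₂ = 2.95 ft; the jump is swept downstream

q = Q/b = 50.7/4.14 = 12.2 ft²/s; V₁ = q/y₁ = 14.7 ft/s. Fr₁ = V₁/√(g·y₁) = 2.84.
Conjugate-depth relation: y₂/y₁ = ½[√(1 + 8Fr₁²) − 1] = ½[√65.46 − 1] = 3.55.
y₂ = 3.55 × 0.833 = 2.95 ft.
Tailwater y_tw = 1.95 ft: y_tw < y₂, so the jump is swept downstream.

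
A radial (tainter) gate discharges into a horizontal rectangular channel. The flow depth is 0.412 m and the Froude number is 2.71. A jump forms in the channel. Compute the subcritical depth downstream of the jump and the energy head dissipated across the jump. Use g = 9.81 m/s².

Fr₁ = 2.71 (given).
By Bélanger, y₂/y₁ = ½[√(1 + 8Fr₁²) − 1] = ½[√59.75 − 1] = 3.36.
y₂ = 3.36 × 0.412 = 1.39 m.
Head loss: ΔE = (y₂ − y₁)³/(4y₁y₂) = (1.39 − 0.412)³/(4×0.412×1.39) = 0.925/2.28 = 0.405 m.

y₂ = 1.39 m; ΔE = 0.405 m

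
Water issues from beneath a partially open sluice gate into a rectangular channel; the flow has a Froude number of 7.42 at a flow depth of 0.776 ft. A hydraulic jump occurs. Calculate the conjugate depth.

y₂ = 7.76 ft

Fr₁ = 7.42 (given).
By Bélanger, y₂/y₁ = ½[√(1 + 8Fr₁²) − 1] = ½[√441.5 − 1] = 10.0.
y₂ = 10.0 × 0.776 = 7.76 ft.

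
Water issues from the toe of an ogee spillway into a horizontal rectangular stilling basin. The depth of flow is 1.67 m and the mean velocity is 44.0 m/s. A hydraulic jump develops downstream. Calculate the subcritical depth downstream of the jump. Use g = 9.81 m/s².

y₂ = 24.9 m

Fr₁ = V₁/√(g·y₁) = 44.0/√(9.81×1.67) = 10.9.
Sequent-depth ratio: y₂/y₁ = ½[√(1 + 8Fr₁²) − 1] = ½[√946.4 − 1] = 14.9.
y₂ = 14.9 × 1.67 = 24.9 m.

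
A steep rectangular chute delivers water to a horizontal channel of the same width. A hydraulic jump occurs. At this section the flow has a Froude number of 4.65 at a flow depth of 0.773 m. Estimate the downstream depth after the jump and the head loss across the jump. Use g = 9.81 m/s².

Fr₁ = 4.65 (given).
Conjugate-depth relation: y₂/y₁ = ½[√(1 + 8Fr₁²) − 1] = ½[√174.0 − 1] = 6.10.
y₂ = 6.10 × 0.773 = 4.71 m.
Head loss: ΔE = (y₂ − y₁)³/(4y₁y₂) = (4.71 − 0.773)³/(4×0.773×4.71) = 61.1/14.6 = 4.19 m.

y₂ = 4.71 m; ΔE = 4.19 m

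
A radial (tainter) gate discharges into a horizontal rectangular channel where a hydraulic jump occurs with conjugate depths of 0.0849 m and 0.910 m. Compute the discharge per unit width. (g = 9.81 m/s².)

For a rectangular channel the momentum equation gives q² = ½·g·y₁·y₂·(y₁ + y₂) = ½×9.81×0.0849×0.910×0.995 = 0.377.
q = √0.377 = 0.614 m²/s.

q = 0.614 m²/s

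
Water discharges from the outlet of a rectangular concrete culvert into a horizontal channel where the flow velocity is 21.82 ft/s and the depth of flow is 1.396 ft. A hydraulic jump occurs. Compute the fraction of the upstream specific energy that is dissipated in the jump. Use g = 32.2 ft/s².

Fr₁ = V₁/√(g·y₁) = 21.82/√(32.2×1.396) = 3.254.
Bélanger equation: y₂/y₁ = ½[√(1 + 8Fr₁²) − 1] = ½[√85.734 − 1] = 4.130.
y₂ = 4.130 × 1.396 = 5.765 ft.
E₁ = y₁ + V₁²/2g = 8.789 ft. ΔE = (y₂ − y₁)³/(4y₁y₂) = 2.591 ft. ΔE/E₁ = 2.591/8.789 = 0.295.

ΔE/E₁ = 0.295 (29.5%)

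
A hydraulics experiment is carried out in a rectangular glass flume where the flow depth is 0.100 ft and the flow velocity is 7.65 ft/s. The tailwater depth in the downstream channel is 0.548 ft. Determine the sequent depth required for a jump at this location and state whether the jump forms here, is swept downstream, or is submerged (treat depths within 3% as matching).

y₂ = 0.555 ft; the jump forms here

Fr₁ = V₁/√(g·y₁) = 7.65/√(32.2×0.100) = 4.26.
By Bélanger, y₂/y₁ = ½[√(1 + 8Fr₁²) − 1] = ½[√146.4 − 1] = 5.55.
y₂ = 5.55 × 0.100 = 0.555 ft.
Tailwater y_tw = 0.548 ft: y_tw ≈ y₂, so the jump forms here.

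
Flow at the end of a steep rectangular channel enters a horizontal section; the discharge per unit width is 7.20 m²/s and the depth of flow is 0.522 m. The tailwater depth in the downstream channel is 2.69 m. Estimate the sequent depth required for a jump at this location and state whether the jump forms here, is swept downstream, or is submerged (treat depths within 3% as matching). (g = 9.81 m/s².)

V₁ = q/y₁ = 7.20/0.522 = 13.8 m/s. Fr₁ = V₁/√(g·y₁) = 13.8/√(9.81×0.522) = 6.10.
Conjugate-depth relation: y₂/y₁ = ½[√(1 + 8Fr₁²) − 1] = ½[√298.2 − 1] = 8.13.
y₂ = 8.13 × 0.522 = 4.25 m.
Tailwater y_tw = 2.69 m: y_tw < y₂, so the jump is swept downstream.

y₂ = 4.25 m; the jump is swept downstream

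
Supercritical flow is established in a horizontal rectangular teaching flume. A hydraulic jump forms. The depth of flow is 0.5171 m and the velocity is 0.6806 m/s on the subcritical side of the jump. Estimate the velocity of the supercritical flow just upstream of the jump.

Fr₂ = V₂/√(g·y₂) = 0.6806/√(9.81×0.5171) = 0.3022.
The Bélanger relation is symmetric: y₁/y₂ = ½[√(1 + 8Fr₂²) − 1] = ½[√1.7305 − 1] = 0.1577.
y₁ = 0.1577 × 0.5171 = 0.08157 m.
V₁ = q/y₁ = 0.3519/0.08157 = 4.315 m/s.

V₁ = 4.315 m/s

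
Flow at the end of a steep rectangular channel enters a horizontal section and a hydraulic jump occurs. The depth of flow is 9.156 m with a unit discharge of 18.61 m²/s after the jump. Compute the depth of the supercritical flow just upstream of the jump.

y₁ = 0.7764 m

V₂ = q/y₂ = 18.61/9.156 = 2.033 m/s; Fr₂ = V₂/√(g·y₂) = 0.2145.
The Bélanger relation is symmetric: y₁/y₂ = ½[√(1 + 8Fr₂²) − 1] = ½[√1.3680 − 1] = 0.08480.
y₁ = 0.08480 × 9.156 = 0.7764 m.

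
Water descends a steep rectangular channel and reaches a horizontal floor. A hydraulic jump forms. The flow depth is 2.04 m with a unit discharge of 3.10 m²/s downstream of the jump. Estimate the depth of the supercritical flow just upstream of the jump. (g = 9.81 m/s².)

y₁ = 0.394 m

V₂ = q/y₂ = 3.10/2.04 = 1.52 m/s; Fr₂ = V₂/√(g·y₂) = 0.340.
The Bélanger relation is symmetric: y₁/y₂ = ½[√(1 + 8Fr₂²) − 1] = ½[√1.923 − 1] = 0.193.
y₁ = 0.193 × 2.04 = 0.394 m.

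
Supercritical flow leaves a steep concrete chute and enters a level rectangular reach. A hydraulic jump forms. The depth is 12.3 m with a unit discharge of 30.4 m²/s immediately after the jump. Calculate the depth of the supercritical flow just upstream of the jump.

y₁ = 1.14 m

V₂ = q/y₂ = 30.4/12.3 = 2.47 m/s; Fr₂ = V₂/√(g·y₂) = 0.225.
From the momentum equation (using Fr₂), y₁/y₂ = ½[√(1 + 8Fr₂²) − 1] = ½[√1.405 − 1] = 0.0927.
y₁ = 0.0927 × 12.3 = 1.14 m.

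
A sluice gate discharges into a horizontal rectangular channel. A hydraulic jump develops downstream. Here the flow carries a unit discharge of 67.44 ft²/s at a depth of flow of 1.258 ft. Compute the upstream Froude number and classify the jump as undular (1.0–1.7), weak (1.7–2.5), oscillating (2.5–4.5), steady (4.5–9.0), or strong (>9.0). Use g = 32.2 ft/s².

Fr₁ = 8.423; steady jump

V₁ = q/y₁ = 67.44/1.258 = 53.61 ft/s. Fr₁ = V₁/√(g·y₁) = 53.61/√(32.2×1.258) = 8.423.
Fr₁ = 8.423 lies in the steady range.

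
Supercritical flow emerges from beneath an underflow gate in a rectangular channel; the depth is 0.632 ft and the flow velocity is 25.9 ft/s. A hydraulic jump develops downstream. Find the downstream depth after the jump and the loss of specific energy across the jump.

Fr₁ = V₁/√(g·y₁) = 25.9/√(32.2×0.632) = 5.74.
By Bélanger, y₂/y₁ = ½[√(1 + 8Fr₁²) − 1] = ½[√264.7 − 1] = 7.63.
y₂ = 7.63 × 0.632 = 4.83 ft.
q = V₁·y₁ = 25.9 × 0.632 = 16.4 ft²/s. V₂ = q/y₂ = 16.4/4.83 = 3.39 ft/s. E₁ = y₁ + V₁²/2g = 11.0 ft; E₂ = y₂ + V₂²/2g = 5.00 ft. ΔE = E₁ − E₂ = 6.04 ft.

y₂ = 4.83 ft; ΔE = 6.04 ft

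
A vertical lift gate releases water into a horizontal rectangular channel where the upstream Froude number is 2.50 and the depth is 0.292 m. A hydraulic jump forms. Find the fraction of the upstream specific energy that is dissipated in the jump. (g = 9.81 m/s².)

ΔE/E₁ = 0.175 (17.5%)

Fr₁ = 2.50 (given).
Conjugate-depth relation: y₂/y₁ = ½[√(1 + 8Fr₁²) − 1] = ½[√51.00 − 1] = 3.07.
y₂ = 3.07 × 0.292 = 0.897 m.
E₁ = y₁(1 + Fr₁²/2) = 0.292×(1 + 2.50²/2) = 1.20 m. ΔE = (y₂ − y₁)³/(4y₁y₂) = 0.211 m. ΔE/E₁ = 0.211/1.20 = 0.175.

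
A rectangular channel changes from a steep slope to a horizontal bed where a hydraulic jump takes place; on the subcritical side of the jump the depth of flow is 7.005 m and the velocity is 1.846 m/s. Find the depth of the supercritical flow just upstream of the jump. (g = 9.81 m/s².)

y₁ = 0.6368 m

Fr₂ = V₂/√(g·y₂) = 1.846/√(9.81×7.005) = 0.2227.
Since the conjugate-depth ratio holds either way, y₁/y₂ = ½[√(1 + 8Fr₂²) − 1] = ½[√1.3967 − 1] = 0.09091.
y₁ = 0.09091 × 7.005 = 0.6368 m.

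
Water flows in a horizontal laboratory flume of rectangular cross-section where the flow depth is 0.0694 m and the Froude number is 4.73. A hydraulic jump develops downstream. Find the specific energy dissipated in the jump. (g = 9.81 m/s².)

Fr₁ = 4.73 (given).
From the momentum equation for a rectangular channel, y₂/y₁ = ½[√(1 + 8Fr₁²) − 1] = ½[√180.0 − 1] = 6.21.
y₂ = 6.21 × 0.0694 = 0.431 m.
V₁ = Fr₁·√(g·y₁) = 4.73×√(9.81×0.0694) = 3.90 m/s; q = V₁·y₁ = 0.271 m²/s. V₂ = q/y₂ = 0.271/0.431 = 0.629 m/s. E₁ = y₁ + V₁²/2g = 0.846 m; E₂ = y₂ + V₂²/2g = 0.451 m. ΔE = E₁ − E₂ = 0.395 m.

ΔE = 0.395 m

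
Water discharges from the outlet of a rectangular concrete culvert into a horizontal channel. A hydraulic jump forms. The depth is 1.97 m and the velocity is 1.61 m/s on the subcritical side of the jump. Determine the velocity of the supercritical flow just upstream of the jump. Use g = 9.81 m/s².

Fr₂ = V₂/√(g·y₂) = 1.61/√(9.81×1.97) = 0.366.
The Bélanger relation is symmetric: y₁/y₂ = ½[√(1 + 8Fr₂²) − 1] = ½[√2.073 − 1] = 0.220.
y₁ = 0.220 × 1.97 = 0.433 m.
V₁ = q/y₁ = 3.17/0.433 = 7.32 m/s.

V₁ = 7.32 m/s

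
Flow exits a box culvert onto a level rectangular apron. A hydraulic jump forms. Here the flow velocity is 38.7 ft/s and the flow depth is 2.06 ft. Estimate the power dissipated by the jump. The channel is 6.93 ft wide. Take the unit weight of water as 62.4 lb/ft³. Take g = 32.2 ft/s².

P = 744 hp

Fr₁ = V₁/√(g·y₁) = 38.7/√(32.2×2.06) = 4.75.
Conjugate-depth relation: y₂/y₁ = ½[√(1 + 8Fr₁²) − 1] = ½[√181.6 − 1] = 6.24.
y₂ = 6.24 × 2.06 = 12.9 ft.
q = V₁·y₁ = 38.7 × 2.06 = 79.7 ft²/s. V₂ = q/y₂ = 79.7/12.9 = 6.20 ft/s. E₁ = y₁ + V₁²/2g = 25.3 ft; E₂ = y₂ + V₂²/2g = 13.4 ft. ΔE = E₁ − E₂ = 11.9 ft.
Q = q·b = 79.7 × 6.93 = 552 cfs. P = γ·Q·ΔE/550 = 62.4 × 552 × 11.9 / 550 = 744 hp.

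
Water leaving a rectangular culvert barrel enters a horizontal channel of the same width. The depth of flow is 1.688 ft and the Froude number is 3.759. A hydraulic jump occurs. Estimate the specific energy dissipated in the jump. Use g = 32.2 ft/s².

Fr₁ = 3.759 (given).
From the momentum equation for a rectangular channel, y₂/y₁ = ½[√(1 + 8Fr₁²) − 1] = ½[√114.04 − 1] = 4.839.
y₂ = 4.839 × 1.688 = 8.169 ft.
V₁ = Fr₁·√(g·y₁) = 3.759×√(32.2×1.688) = 27.71 ft/s; q = V₁·y₁ = 46.78 ft²/s. V₂ = q/y₂ = 46.78/8.169 = 5.726 ft/s. E₁ = y₁ + V₁²/2g = 13.61 ft; E₂ = y₂ + V₂²/2g = 8.678 ft. ΔE = E₁ − E₂ = 4.936 ft.

ΔE = 4.936 ft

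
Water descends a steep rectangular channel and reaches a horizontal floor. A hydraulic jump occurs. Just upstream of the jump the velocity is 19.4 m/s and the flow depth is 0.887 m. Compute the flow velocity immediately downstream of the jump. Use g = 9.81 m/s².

Fr₁ = V₁/√(g·y₁) = 19.4/√(9.81×0.887) = 6.58.
From the momentum equation for a rectangular channel, y₂/y₁ = ½[√(1 + 8Fr₁²) − 1] = ½[√347.0 − 1] = 8.81.
y₂ = 8.81 × 0.887 = 7.82 m.
q = V₁·y₁ = 19.4 × 0.887 = 17.2 m²/s.
V₂ = q/y₂ = 17.2/7.82 = 2.20 m/s.

V₂ = 2.20 m/s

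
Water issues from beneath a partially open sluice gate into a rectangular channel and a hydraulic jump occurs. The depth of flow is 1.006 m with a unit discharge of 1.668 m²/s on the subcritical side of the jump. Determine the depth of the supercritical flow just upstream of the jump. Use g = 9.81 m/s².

y₁ = 0.4008 m

V₂ = q/y₂ = 1.668/1.006 = 1.658 m/s; Fr₂ = V₂/√(g·y₂) = 0.5278.
The Bélanger relation is symmetric: y₁/y₂ = ½[√(1 + 8Fr₂²) − 1] = ½[√3.2285 − 1] = 0.3984.
y₁ = 0.3984 × 1.006 = 0.4008 m.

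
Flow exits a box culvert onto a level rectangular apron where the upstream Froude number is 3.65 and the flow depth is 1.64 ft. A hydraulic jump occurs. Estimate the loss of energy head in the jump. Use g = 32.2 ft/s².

Fr₁ = 3.65 (given).
By Bélanger, y₂/y₁ = ½[√(1 + 8Fr₁²) − 1] = ½[√107.6 − 1] = 4.69.
y₂ = 4.69 × 1.64 = 7.69 ft.
V₁ = Fr₁·√(g·y₁) = 3.65×√(32.2×1.64) = 26.5 ft/s; q = V₁·y₁ = 43.5 ft²/s. V₂ = q/y₂ = 43.5/7.69 = 5.66 ft/s. E₁ = y₁ + V₁²/2g = 12.6 ft; E₂ = y₂ + V₂²/2g = 8.18 ft. ΔE = E₁ − E₂ = 4.38 ft.

ΔE = 4.38 ft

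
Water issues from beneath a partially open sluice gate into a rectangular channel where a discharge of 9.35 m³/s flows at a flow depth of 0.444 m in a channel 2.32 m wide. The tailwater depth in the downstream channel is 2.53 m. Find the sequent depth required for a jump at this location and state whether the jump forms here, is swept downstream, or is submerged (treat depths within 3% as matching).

q = Q/b = 9.35/2.32 = 4.03 m²/s; V₁ = q/y₁ = 9.08 m/s. Fr₁ = V₁/√(g·y₁) = 4.35.
From the momentum equation for a rectangular channel, y₂/y₁ = ½[√(1 + 8Fr₁²) − 1] = ½[√152.3 − 1] = 5.67.
y₂ = 5.67 × 0.444 = 2.52 m.
Tailwater y_tw = 2.53 m: y_tw ≈ y₂, so the jump forms here.

y₂ = 2.52 m; the jump forms here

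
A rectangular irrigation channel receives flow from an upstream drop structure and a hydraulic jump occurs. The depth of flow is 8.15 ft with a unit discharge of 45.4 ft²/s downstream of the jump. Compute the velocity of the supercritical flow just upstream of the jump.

V₂ = q/y₂ = 45.4/8.15 = 5.57 ft/s; Fr₂ = V₂/√(g·y₂) = 0.344.
The Bélanger relation is symmetric: y₁/y₂ = ½[√(1 + 8Fr₂²) − 1] = ½[√1.946 − 1] = 0.197.
y₁ = 0.197 × 8.15 = 1.61 ft.
V₁ = q/y₁ = 45.4/1.61 = 28.2 ft/s.

V₁ = 28.2 ft/s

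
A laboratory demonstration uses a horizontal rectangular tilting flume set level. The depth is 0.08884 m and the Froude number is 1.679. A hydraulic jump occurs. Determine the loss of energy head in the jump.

ΔE = 0.009170 m

Fr₁ = 1.679 (given).
By Bélanger, y₂/y₁ = ½[√(1 + 8Fr₁²) − 1] = ½[√23.552 − 1] = 1.927.
y₂ = 1.927 × 0.08884 = 0.1712 m.
V₁ = Fr₁·√(g·y₁) = 1.679×√(9.81×0.08884) = 1.567 m/s; q = V₁·y₁ = 0.1393 m²/s. V₂ = q/y₂ = 0.1393/0.1712 = 0.8136 m/s. E₁ = y₁ + V₁²/2g = 0.2141 m; E₂ = y₂ + V₂²/2g = 0.2049 m. ΔE = E₁ − E₂ = 0.009170 m.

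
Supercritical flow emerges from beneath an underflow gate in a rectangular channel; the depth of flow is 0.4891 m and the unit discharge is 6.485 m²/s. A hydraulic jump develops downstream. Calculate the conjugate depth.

y₂ = 3.949 m

V₁ = q/y₁ = 6.485/0.4891 = 13.26 m/s. Fr₁ = V₁/√(g·y₁) = 13.26/√(9.81×0.4891) = 6.053.
By Bélanger, y₂/y₁ = ½[√(1 + 8Fr₁²) − 1] = ½[√294.12 − 1] = 8.075.
y₂ = 8.075 × 0.4891 = 3.949 m.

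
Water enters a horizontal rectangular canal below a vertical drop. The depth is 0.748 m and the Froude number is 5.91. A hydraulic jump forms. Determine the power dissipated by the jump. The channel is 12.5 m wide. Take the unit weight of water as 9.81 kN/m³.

P = 11324 kW

Fr₁ = 5.91 (given).
Conjugate-depth relation: y₂/y₁ = ½[√(1 + 8Fr₁²) − 1] = ½[√280.4 − 1] = 7.87.
y₂ = 7.87 × 0.748 = 5.89 m.
V₁ = Fr₁·√(g·y₁) = 5.91×√(9.81×0.748) = 16.0 m/s; q = V₁·y₁ = 12.0 m²/s. V₂ = q/y₂ = 12.0/5.89 = 2.03 m/s. E₁ = y₁ + V₁²/2g = 13.8 m; E₂ = y₂ + V₂²/2g = 6.10 m. ΔE = E₁ − E₂ = 7.71 m.
Q = q·b = 12.0 × 12.5 = 150 m³/s. P = γ·Q·ΔE = 9.81 × 150 × 7.71 = 11324 kW.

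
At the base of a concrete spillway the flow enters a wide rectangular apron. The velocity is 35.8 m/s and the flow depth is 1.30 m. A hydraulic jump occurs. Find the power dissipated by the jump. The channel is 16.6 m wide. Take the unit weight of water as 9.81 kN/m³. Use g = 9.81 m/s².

Fr₁ = V₁/√(g·y₁) = 35.8/√(9.81×1.30) = 10.0.
By Bélanger, y₂/y₁ = ½[√(1 + 8Fr₁²) − 1] = ½[√805.0 − 1] = 13.7.
y₂ = 13.7 × 1.30 = 17.8 m.
q = V₁·y₁ = 35.8 × 1.30 = 46.5 m²/s. V₂ = q/y₂ = 46.5/17.8 = 2.62 m/s. E₁ = y₁ + V₁²/2g = 66.6 m; E₂ = y₂ + V₂²/2g = 18.1 m. ΔE = E₁ − E₂ = 48.5 m.
Q = q·b = 46.5 × 16.6 = 773 m³/s. P = γ·Q·ΔE = 9.81 × 773 × 48.5 = 367442 kW.

P = 367442 kW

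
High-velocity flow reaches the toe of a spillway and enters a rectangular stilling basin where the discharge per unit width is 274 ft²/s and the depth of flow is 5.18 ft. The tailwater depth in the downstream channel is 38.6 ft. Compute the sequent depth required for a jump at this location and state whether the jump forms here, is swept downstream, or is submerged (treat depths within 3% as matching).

y₂ = 27.5 ft; the jump is submerged

V₁ = q/y₁ = 274/5.18 = 52.9 ft/s. Fr₁ = V₁/√(g·y₁) = 52.9/√(32.2×5.18) = 4.10.
Bélanger equation: y₂/y₁ = ½[√(1 + 8Fr₁²) − 1] = ½[√135.2 − 1] = 5.31.
y₂ = 5.31 × 5.18 = 27.5 ft.
Tailwater y_tw = 38.6 ft: y_tw > y₂, so the jump is submerged.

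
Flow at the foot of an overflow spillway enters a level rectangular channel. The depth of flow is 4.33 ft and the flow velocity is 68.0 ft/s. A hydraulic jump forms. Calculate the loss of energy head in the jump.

Fr₁ = V₁/√(g·y₁) = 68.0/√(32.2×4.33) = 5.76.
Bélanger equation: y₂/y₁ = ½[√(1 + 8Fr₁²) − 1] = ½[√266.3 − 1] = 7.66.
y₂ = 7.66 × 4.33 = 33.2 ft.
q = V₁·y₁ = 68.0 × 4.33 = 294 ft²/s. V₂ = q/y₂ = 294/33.2 = 8.88 ft/s. E₁ = y₁ + V₁²/2g = 76.1 ft; E₂ = y₂ + V₂²/2g = 34.4 ft. ΔE = E₁ − E₂ = 41.7 ft.

ΔE = 41.7 ft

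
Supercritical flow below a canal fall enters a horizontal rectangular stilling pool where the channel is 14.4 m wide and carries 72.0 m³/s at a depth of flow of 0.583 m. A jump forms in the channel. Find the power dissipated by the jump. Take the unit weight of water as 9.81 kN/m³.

P = 1042 kW

q = Q/b = 72.0/14.4 = 5.00 m²/s; V₁ = q/y₁ = 8.58 m/s. Fr₁ = V₁/√(g·y₁) = 3.59.
Sequent-depth ratio: y₂/y₁ = ½[√(1 + 8Fr₁²) − 1] = ½[√103.9 − 1] = 4.60.
y₂ = 4.60 × 0.583 = 2.68 m.
Head loss: ΔE = (y₂ − y₁)³/(4y₁y₂) = (2.68 − 0.583)³/(4×0.583×2.68) = 9.22/6.25 = 1.47 m.
P = γ·Q·ΔE = 9.81 × 72.0 × 1.47 = 1042 kW.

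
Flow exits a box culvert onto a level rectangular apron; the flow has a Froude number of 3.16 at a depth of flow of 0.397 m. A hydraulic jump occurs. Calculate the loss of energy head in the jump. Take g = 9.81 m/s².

ΔE = 0.668 m

Fr₁ = 3.16 (given).
Conjugate-depth relation: y₂/y₁ = ½[√(1 + 8Fr₁²) − 1] = ½[√80.88 − 1] = 4.00.
y₂ = 4.00 × 0.397 = 1.59 m.
Head loss: ΔE = (y₂ − y₁)³/(4y₁y₂) = (1.59 − 0.397)³/(4×0.397×1.59) = 1.68/2.52 = 0.668 m.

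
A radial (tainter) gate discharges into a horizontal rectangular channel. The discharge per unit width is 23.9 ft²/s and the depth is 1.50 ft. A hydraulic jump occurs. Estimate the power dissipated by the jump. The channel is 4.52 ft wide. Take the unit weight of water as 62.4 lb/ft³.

P = 9.33 hp

V₁ = q/y₁ = 23.9/1.50 = 15.9 ft/s. Fr₁ = V₁/√(g·y₁) = 15.9/√(32.2×1.50) = 2.29.
Conjugate-depth relation: y₂/y₁ = ½[√(1 + 8Fr₁²) − 1] = ½[√43.05 − 1] = 2.78.
y₂ = 2.78 × 1.50 = 4.17 ft.
V₂ = q/y₂ = 23.9/4.17 = 5.73 ft/s. E₁ = y₁ + V₁²/2g = 5.44 ft; E₂ = y₂ + V₂²/2g = 4.68 ft. ΔE = E₁ − E₂ = 0.761 ft.
Q = q·b = 23.9 × 4.52 = 108 cfs. P = γ·Q·ΔE/550 = 62.4 × 108 × 0.761 / 550 = 9.33 hp.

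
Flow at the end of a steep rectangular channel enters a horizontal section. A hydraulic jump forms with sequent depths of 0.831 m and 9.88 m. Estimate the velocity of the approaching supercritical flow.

V₁ = 25.0 m/s

For a rectangular channel the momentum equation gives q² = ½·g·y₁·y₂·(y₁ + y₂) = ½×9.81×0.831×9.88×10.7 = 431.
q = √431 = 20.8 m²/s.
V₁ = q/y₁ = 20.8/0.831 = 25.0 m/s.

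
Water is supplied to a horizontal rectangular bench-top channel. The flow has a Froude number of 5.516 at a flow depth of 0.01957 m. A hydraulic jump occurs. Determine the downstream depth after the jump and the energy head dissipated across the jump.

y₂ = 0.1432 m; ΔE = 0.1685 m

Fr₁ = 5.516 (given).
From the momentum equation for a rectangular channel, y₂/y₁ = ½[√(1 + 8Fr₁²) − 1] = ½[√244.41 − 1] = 7.317.
y₂ = 7.317 × 0.01957 = 0.1432 m.
V₁ = Fr₁·√(g·y₁) = 5.516×√(9.81×0.01957) = 2.417 m/s; q = V₁·y₁ = 0.04730 m²/s. V₂ = q/y₂ = 0.04730/0.1432 = 0.3303 m/s. E₁ = y₁ + V₁²/2g = 0.3173 m; E₂ = y₂ + V₂²/2g = 0.1488 m. ΔE = E₁ − E₂ = 0.1685 m.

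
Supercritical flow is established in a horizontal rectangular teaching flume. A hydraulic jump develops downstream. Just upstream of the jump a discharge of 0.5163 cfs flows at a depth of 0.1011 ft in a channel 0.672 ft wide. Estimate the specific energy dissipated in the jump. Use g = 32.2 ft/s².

q = Q/b = 0.5163/0.672 = 0.7683 ft²/s; V₁ = q/y₁ = 7.599 ft/s. Fr₁ = V₁/√(g·y₁) = 4.212.
By Bélanger, y₂/y₁ = ½[√(1 + 8Fr₁²) − 1] = ½[√142.92 − 1] = 5.477.
y₂ = 5.477 × 0.1011 = 0.5538 ft.
Head loss: ΔE = (y₂ − y₁)³/(4y₁y₂) = (0.5538 − 0.1011)³/(4×0.1011×0.5538) = 0.09276/0.2239 = 0.4142 ft.

ΔE = 0.4142 ft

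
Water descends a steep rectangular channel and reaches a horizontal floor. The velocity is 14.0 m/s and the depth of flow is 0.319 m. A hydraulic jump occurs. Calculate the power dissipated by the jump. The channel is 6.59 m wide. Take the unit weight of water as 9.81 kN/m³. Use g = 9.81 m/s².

Fr₁ = V₁/√(g·y₁) = 14.0/√(9.81×0.319) = 7.91.
Conjugate-depth relation: y₂/y₁ = ½[√(1 + 8Fr₁²) − 1] = ½[√502.1 − 1] = 10.7.
y₂ = 10.7 × 0.319 = 3.41 m.
q = V₁·y₁ = 14.0 × 0.319 = 4.47 m²/s. V₂ = q/y₂ = 4.47/3.41 = 1.31 m/s. E₁ = y₁ + V₁²/2g = 10.3 m; E₂ = y₂ + V₂²/2g = 3.50 m. ΔE = E₁ − E₂ = 6.81 m.
Q = q·b = 4.47 × 6.59 = 29.4 m³/s. P = γ·Q·ΔE = 9.81 × 29.4 × 6.81 = 1965 kW.

P = 1965 kW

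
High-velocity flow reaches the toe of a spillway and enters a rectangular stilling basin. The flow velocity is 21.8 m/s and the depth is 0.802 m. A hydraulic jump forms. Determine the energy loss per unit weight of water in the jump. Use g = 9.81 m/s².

ΔE = 16.4 m

Fr₁ = V₁/√(g·y₁) = 21.8/√(9.81×0.802) = 7.77.
From the momentum equation for a rectangular channel, y₂/y₁ = ½[√(1 + 8Fr₁²) − 1] = ½[√484.2 − 1] = 10.5.
y₂ = 10.5 × 0.802 = 8.42 m.
q = V₁·y₁ = 21.8 × 0.802 = 17.5 m²/s. V₂ = q/y₂ = 17.5/8.42 = 2.08 m/s. E₁ = y₁ + V₁²/2g = 25.0 m; E₂ = y₂ + V₂²/2g = 8.64 m. ΔE = E₁ − E₂ = 16.4 m.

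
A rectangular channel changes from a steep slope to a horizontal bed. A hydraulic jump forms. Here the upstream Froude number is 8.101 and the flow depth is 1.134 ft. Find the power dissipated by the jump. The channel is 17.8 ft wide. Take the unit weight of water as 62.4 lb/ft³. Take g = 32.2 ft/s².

Fr₁ = 8.101 (given).
From the momentum equation for a rectangular channel, y₂/y₁ = ½[√(1 + 8Fr₁²) − 1] = ½[√526.01 − 1] = 10.97.
y₂ = 10.97 × 1.134 = 12.44 ft.
V₁ = Fr₁·√(g·y₁) = 8.101×√(32.2×1.134) = 48.95 ft/s; q = V₁·y₁ = 55.51 ft²/s. V₂ = q/y₂ = 55.51/12.44 = 4.463 ft/s. E₁ = y₁ + V₁²/2g = 38.34 ft; E₂ = y₂ + V₂²/2g = 12.75 ft. ΔE = E₁ − E₂ = 25.60 ft.
Q = q·b = 55.51 × 17.8 = 988.1 cfs. P = γ·Q·ΔE/550 = 62.4 × 988.1 × 25.60 / 550 = 2870 hp.

P = 2870 hp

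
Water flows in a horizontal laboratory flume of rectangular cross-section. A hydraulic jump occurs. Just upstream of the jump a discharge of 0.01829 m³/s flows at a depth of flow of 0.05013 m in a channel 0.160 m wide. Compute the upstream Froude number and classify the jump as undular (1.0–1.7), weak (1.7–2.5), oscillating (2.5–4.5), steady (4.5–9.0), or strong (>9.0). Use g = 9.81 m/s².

Fr₁ = 3.252; oscillating jump

q = Q/b = 0.01829/0.160 = 0.1143 m²/s; V₁ = q/y₁ = 2.280 m/s. Fr₁ = V₁/√(g·y₁) = 3.252.
Fr₁ = 3.252 lies in the oscillating range.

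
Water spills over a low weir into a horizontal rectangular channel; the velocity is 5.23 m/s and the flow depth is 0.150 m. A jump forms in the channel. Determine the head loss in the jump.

ΔE = 0.657 m

Fr₁ = V₁/√(g·y₁) = 5.23/√(9.81×0.150) = 4.31.
From the momentum equation for a rectangular channel, y₂/y₁ = ½[√(1 + 8Fr₁²) − 1] = ½[√149.7 − 1] = 5.62.
y₂ = 5.62 × 0.150 = 0.843 m.
q = V₁·y₁ = 5.23 × 0.150 = 0.785 m²/s. V₂ = q/y₂ = 0.785/0.843 = 0.931 m/s. E₁ = y₁ + V₁²/2g = 1.54 m; E₂ = y₂ + V₂²/2g = 0.887 m. ΔE = E₁ − E₂ = 0.657 m.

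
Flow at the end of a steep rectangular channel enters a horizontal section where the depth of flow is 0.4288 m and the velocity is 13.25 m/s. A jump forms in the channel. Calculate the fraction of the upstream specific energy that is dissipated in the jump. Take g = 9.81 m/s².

Fr₁ = V₁/√(g·y₁) = 13.25/√(9.81×0.4288) = 6.460.
Bélanger equation: y₂/y₁ = ½[√(1 + 8Fr₁²) − 1] = ½[√334.89 − 1] = 8.650.
y₂ = 8.650 × 0.4288 = 3.709 m.
E₁ = y₁ + V₁²/2g = 9.377 m. ΔE = (y₂ − y₁)³/(4y₁y₂) = 5.548 m. ΔE/E₁ = 5.548/9.377 = 0.592.

ΔE/E₁ = 0.592 (59.2%)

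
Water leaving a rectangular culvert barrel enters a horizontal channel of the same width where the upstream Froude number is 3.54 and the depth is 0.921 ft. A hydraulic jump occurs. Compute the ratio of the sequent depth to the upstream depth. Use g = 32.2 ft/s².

y₂/y₁ = 4.53

Fr₁ = 3.54 (given).
Bélanger equation: y₂/y₁ = ½[√(1 + 8Fr₁²) − 1] = ½[√101.3 − 1] = 4.53.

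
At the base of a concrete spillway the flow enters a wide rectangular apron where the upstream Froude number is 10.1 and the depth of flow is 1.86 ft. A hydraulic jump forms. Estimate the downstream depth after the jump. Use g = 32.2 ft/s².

Fr₁ = 10.1 (given).
Bélanger equation: y₂/y₁ = ½[√(1 + 8Fr₁²) − 1] = ½[√817.1 − 1] = 13.8.
y₂ = 13.8 × 1.86 = 25.7 ft.

y₂ = 25.7 ft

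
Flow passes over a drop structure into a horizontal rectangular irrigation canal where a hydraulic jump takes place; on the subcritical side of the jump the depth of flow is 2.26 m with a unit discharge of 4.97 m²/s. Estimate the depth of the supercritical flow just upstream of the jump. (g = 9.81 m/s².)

y₁ = 0.742 m

V₂ = q/y₂ = 4.97/2.26 = 2.20 m/s; Fr₂ = V₂/√(g·y₂) = 0.467.
From the momentum equation (using Fr₂), y₁/y₂ = ½[√(1 + 8Fr₂²) − 1] = ½[√2.745 − 1] = 0.328.
y₁ = 0.328 × 2.26 = 0.742 m.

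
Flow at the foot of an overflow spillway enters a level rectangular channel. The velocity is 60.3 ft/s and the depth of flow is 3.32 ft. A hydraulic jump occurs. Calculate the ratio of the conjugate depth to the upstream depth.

y₂/y₁ = 7.76

Fr₁ = V₁/√(g·y₁) = 60.3/√(32.2×3.32) = 5.83.
Bélanger equation: y₂/y₁ = ½[√(1 + 8Fr₁²) − 1] = ½[√273.1 − 1] = 7.76.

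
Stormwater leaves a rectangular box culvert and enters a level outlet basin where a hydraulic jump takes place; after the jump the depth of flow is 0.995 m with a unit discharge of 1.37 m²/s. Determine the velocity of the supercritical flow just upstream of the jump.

V₂ = q/y₂ = 1.37/0.995 = 1.38 m/s; Fr₂ = V₂/√(g·y₂) = 0.441.
Since the conjugate-depth ratio holds either way, y₁/y₂ = ½[√(1 + 8Fr₂²) − 1] = ½[√2.554 − 1] = 0.299.
y₁ = 0.299 × 0.995 = 0.298 m.
V₁ = q/y₁ = 1.37/0.298 = 4.60 m/s.

V₁ = 4.60 m/s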